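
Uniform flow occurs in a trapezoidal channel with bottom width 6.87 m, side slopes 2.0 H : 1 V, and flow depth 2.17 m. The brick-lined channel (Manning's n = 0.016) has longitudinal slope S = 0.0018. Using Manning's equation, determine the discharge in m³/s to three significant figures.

A = (b + z·y)·y = (6.87 + 2.0×2.17)×2.17 = 24.33 m²
P = b + 2y√(1+z²) = 6.87 + 2×2.17×√(1+2.0²) = 16.57 m
R = A/P = 24.33/16.57 = 1.468 m
Q = (1/n)·A·R^(2/3)·S^(1/2) = (1/0.016) × 24.33 × 1.468^(2/3) × 0.0018^(1/2) = 83.30 m³/s

83.3 m³/s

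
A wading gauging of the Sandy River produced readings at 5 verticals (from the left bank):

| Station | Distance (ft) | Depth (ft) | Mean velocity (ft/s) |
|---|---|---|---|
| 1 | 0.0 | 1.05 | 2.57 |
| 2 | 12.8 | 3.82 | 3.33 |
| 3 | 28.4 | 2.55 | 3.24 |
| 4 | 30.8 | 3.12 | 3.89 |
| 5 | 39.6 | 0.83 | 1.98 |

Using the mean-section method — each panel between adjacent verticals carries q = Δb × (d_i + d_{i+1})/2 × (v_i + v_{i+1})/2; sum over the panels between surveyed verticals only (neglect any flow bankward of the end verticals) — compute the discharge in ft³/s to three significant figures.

Panel 1-2: Δb = 12.8 ft, d̄ = (1.05+3.82)/2 = 2.435, v̄ = (2.57+3.33)/2 = 2.95 → q = 12.8×2.435×2.95 = 91.95 ft³/s
Panel 2-3: Δb = 15.6 ft, d̄ = (3.82+2.55)/2 = 3.185, v̄ = (3.33+3.24)/2 = 3.285 → q = 15.6×3.185×3.285 = 163.2 ft³/s
Panel 3-4: Δb = 2.4 ft, d̄ = (2.55+3.12)/2 = 2.835, v̄ = (3.24+3.89)/2 = 3.565 → q = 2.4×2.835×3.565 = 24.26 ft³/s
Panel 4-5: Δb = 8.8 ft, d̄ = (3.12+0.83)/2 = 1.975, v̄ = (3.89+1.98)/2 = 2.935 → q = 8.8×1.975×2.935 = 51.01 ft³/s
Q = Σ q = 330.4 ft³/s

330 ft³/s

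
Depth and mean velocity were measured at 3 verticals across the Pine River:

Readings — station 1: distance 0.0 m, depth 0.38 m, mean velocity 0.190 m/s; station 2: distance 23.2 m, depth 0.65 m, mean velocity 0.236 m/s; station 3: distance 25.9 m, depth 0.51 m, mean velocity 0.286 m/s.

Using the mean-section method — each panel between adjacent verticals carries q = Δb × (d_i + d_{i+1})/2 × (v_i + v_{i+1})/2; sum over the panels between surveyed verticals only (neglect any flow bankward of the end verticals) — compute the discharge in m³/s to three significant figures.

Panel 1-2: Δb = 23.2 m, d̄ = (0.38+0.65)/2 = 0.515, v̄ = (0.190+0.236)/2 = 0.213 → q = 23.2×0.515×0.213 = 2.545 m³/s
Panel 2-3: Δb = 2.7 m, d̄ = (0.65+0.51)/2 = 0.58, v̄ = (0.236+0.286)/2 = 0.261 → q = 2.7×0.58×0.261 = 0.4087 m³/s
Q = Σ q = 2.954 m³/s

2.95 m³/s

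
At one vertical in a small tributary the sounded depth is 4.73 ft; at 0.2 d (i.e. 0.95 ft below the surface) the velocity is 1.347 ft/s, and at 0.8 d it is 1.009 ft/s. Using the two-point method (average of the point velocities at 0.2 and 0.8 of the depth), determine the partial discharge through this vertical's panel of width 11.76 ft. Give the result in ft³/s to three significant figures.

65.5 ft³/s

v̄ = (1.347 + 1.009) / 2 = 1.178 ft/s
q = v̄ × d × w = 1.178 × 4.73 × 11.76 = 65.53 ft³/s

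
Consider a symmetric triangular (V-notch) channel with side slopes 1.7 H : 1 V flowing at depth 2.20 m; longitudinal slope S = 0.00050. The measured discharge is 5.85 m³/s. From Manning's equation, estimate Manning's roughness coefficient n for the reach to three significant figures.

0.0304

A = z·y² = 1.7×2.20² = 8.228 m²
P = 2y√(1+z²) = 2×2.20×√(1+1.7²) = 8.678 m
R = A/P = 8.228/8.678 = 0.9481 m
n = (1/Q)·A·R^(2/3)·S^(1/2) = (1/5.85) × 8.228 × 0.9651 × 0.02236 = 0.03035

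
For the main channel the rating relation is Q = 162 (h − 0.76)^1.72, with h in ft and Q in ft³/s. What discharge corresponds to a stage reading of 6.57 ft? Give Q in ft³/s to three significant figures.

Q = 162 × (6.57 − 0.76)^1.72 = 162 × 5.81^1.72 = 3341 ft³/s

3340 ft³/s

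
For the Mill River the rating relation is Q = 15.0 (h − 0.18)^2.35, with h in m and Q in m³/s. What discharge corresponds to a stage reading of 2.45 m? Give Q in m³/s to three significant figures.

Q = 15.0 × (2.45 − 0.18)^2.35 = 15.0 × 2.27^2.35 = 103.0 m³/s

103 m³/s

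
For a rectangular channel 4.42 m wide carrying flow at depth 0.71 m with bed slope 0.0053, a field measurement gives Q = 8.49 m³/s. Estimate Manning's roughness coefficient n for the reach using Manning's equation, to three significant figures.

A = b·y = 4.42 × 0.71 = 3.138 m²
P = b + 2y = 4.42 + 2×0.71 = 5.840 m
R = A/P = 3.138/5.840 = 0.5374 m
n = (1/Q)·A·R^(2/3)·S^(1/2) = (1/8.49) × 3.138 × 0.6610 × 0.07280 = 0.01779

0.0178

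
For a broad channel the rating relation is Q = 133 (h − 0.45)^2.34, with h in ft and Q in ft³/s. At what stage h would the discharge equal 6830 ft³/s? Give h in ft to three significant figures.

h − h₀ = (Q/C)^(1/b) = (6830/133)^(1/2.34) = 5.383 ft
h = 0.45 + 5.383 = 5.833 ft

5.83 ft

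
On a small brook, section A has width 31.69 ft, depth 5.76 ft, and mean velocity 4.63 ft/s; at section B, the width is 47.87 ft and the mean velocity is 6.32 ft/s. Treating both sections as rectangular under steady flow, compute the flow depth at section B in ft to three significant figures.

2.79 ft

Q = A₁V₁ = (31.69×5.76) × 4.63 = 845.1 ft³/s
d₂ = Q/(b₂ V₂) = 845.1/(47.87×6.32) = 2.793 ft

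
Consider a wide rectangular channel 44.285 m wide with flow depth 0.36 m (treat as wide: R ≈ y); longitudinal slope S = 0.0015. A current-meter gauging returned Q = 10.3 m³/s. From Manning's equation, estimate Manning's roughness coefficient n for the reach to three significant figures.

0.0303

A = b·y = 44.285 × 0.36 = 15.94 m²
Wide channel: R ≈ y = 0.36 m
n = (1/Q)·A·R^(2/3)·S^(1/2) = (1/10.3) × 15.94 × 0.5061 × 0.03873 = 0.03034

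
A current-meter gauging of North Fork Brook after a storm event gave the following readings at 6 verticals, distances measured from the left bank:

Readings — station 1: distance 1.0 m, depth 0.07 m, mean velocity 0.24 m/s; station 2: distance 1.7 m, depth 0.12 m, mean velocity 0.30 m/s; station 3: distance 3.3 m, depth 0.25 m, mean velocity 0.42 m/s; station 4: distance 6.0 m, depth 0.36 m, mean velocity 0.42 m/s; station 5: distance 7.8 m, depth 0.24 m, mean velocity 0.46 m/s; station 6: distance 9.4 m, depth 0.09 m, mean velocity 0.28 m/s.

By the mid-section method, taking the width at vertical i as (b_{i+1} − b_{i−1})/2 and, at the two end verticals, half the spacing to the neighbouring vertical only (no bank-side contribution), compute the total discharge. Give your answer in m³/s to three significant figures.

0.821 m³/s

w_1 = (1.7 − 1.0)/2 = 0.35 m; q_1 = 0.24 × 0.07 × 0.35 = 0.005880 m³/s
w_2 = (3.3 − 1.0)/2 = 1.15 m; q_2 = 0.30 × 0.12 × 1.15 = 0.04140 m³/s
w_3 = (6.0 − 1.7)/2 = 2.15 m; q_3 = 0.42 × 0.25 × 2.15 = 0.2258 m³/s
w_4 = (7.8 − 3.3)/2 = 2.25 m; q_4 = 0.42 × 0.36 × 2.25 = 0.3402 m³/s
w_5 = (9.4 − 6.0)/2 = 1.7 m; q_5 = 0.46 × 0.24 × 1.7 = 0.1877 m³/s
w_6 = (9.4 − 7.8)/2 = 0.8 m; q_6 = 0.28 × 0.09 × 0.8 = 0.02016 m³/s
Q = Σ qᵢ = 0.8211 m³/s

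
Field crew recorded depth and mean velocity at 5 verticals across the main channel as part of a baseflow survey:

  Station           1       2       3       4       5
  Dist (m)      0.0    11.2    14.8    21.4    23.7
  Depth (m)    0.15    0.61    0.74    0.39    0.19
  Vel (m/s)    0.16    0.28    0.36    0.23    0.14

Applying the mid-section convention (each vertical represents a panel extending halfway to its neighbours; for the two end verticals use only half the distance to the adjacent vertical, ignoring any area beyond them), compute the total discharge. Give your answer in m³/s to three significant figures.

w_1 = (11.2 − 0.0)/2 = 5.6 m; q_1 = 0.16 × 0.15 × 5.6 = 0.1344 m³/s
w_2 = (14.8 − 0.0)/2 = 7.4 m; q_2 = 0.28 × 0.61 × 7.4 = 1.264 m³/s
w_3 = (21.4 − 11.2)/2 = 5.1 m; q_3 = 0.36 × 0.74 × 5.1 = 1.359 m³/s
w_4 = (23.7 − 14.8)/2 = 4.45 m; q_4 = 0.23 × 0.39 × 4.45 = 0.3992 m³/s
w_5 = (23.7 − 21.4)/2 = 1.15 m; q_5 = 0.14 × 0.19 × 1.15 = 0.03059 m³/s
Q = Σ qᵢ = 3.187 m³/s

3.19 m³/s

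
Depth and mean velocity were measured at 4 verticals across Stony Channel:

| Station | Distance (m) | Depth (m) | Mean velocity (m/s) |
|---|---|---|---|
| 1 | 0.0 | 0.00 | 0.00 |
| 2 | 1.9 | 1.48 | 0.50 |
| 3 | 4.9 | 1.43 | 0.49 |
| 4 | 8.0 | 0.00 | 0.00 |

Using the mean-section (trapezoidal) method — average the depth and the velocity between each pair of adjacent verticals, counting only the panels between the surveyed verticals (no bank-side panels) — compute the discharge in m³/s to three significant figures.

3.06 m³/s

Panel 1-2: Δb = 1.9 m, d̄ = (0.00+1.48)/2 = 0.74, v̄ = (0.00+0.50)/2 = 0.25 → q = 1.9×0.74×0.25 = 0.3515 m³/s
Panel 2-3: Δb = 3 m, d̄ = (1.48+1.43)/2 = 1.455, v̄ = (0.50+0.49)/2 = 0.495 → q = 3×1.455×0.495 = 2.161 m³/s
Panel 3-4: Δb = 3.1 m, d̄ = (1.43+0.00)/2 = 0.715, v̄ = (0.49+0.00)/2 = 0.245 → q = 3.1×0.715×0.245 = 0.5430 m³/s
Q = Σ q = 3.055 m³/s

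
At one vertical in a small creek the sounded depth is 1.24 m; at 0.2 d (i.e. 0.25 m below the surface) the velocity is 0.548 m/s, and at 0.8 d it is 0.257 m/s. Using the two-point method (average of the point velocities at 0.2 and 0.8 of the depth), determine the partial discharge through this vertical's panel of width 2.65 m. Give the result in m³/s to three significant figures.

v̄ = (0.548 + 0.257) / 2 = 0.4025 m/s
q = v̄ × d × w = 0.4025 × 1.24 × 2.65 = 1.323 m³/s

1.32 m³/s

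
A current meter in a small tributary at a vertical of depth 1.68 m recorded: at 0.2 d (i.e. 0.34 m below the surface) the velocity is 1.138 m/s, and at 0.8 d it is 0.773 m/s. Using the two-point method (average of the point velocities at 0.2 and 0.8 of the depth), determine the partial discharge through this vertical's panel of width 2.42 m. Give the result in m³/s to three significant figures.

3.88 m³/s

v̄ = (1.138 + 0.773) / 2 = 0.9555 m/s
q = v̄ × d × w = 0.9555 × 1.68 × 2.42 = 3.885 m³/s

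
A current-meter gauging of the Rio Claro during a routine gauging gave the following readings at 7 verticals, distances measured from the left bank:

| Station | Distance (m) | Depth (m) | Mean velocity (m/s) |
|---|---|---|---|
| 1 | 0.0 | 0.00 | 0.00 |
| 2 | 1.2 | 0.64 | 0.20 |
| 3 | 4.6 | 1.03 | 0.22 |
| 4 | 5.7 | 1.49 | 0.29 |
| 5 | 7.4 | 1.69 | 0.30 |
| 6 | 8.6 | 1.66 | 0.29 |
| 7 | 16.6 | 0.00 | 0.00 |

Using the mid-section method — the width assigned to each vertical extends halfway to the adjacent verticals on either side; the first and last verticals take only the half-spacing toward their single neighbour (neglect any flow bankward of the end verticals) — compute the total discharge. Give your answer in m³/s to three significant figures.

w_2 = (4.6 − 0.0)/2 = 2.3 m; q_2 = 0.20 × 0.64 × 2.3 = 0.2944 m³/s
w_3 = (5.7 − 1.2)/2 = 2.25 m; q_3 = 0.22 × 1.03 × 2.25 = 0.5099 m³/s
w_4 = (7.4 − 4.6)/2 = 1.4 m; q_4 = 0.29 × 1.49 × 1.4 = 0.6049 m³/s
w_5 = (8.6 − 5.7)/2 = 1.45 m; q_5 = 0.30 × 1.69 × 1.45 = 0.7352 m³/s
w_6 = (16.6 − 7.4)/2 = 4.6 m; q_6 = 0.29 × 1.66 × 4.6 = 2.214 m³/s
Stations 1, 7 contribute zero (depth or velocity is 0).
Q = Σ qᵢ = 4.359 m³/s

4.36 m³/s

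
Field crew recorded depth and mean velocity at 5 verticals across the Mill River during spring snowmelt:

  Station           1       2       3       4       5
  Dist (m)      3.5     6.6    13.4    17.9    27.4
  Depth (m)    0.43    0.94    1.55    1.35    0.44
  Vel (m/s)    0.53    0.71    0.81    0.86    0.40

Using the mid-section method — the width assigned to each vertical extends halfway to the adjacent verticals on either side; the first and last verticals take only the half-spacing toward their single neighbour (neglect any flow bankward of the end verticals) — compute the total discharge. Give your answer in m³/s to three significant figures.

w_1 = (6.6 − 3.5)/2 = 1.55 m; q_1 = 0.53 × 0.43 × 1.55 = 0.3532 m³/s
w_2 = (13.4 − 3.5)/2 = 4.95 m; q_2 = 0.71 × 0.94 × 4.95 = 3.304 m³/s
w_3 = (17.9 − 6.6)/2 = 5.65 m; q_3 = 0.81 × 1.55 × 5.65 = 7.094 m³/s
w_4 = (27.4 − 13.4)/2 = 7 m; q_4 = 0.86 × 1.35 × 7 = 8.127 m³/s
w_5 = (27.4 − 17.9)/2 = 4.75 m; q_5 = 0.40 × 0.44 × 4.75 = 0.8360 m³/s
Q = Σ qᵢ = 19.71 m³/s

19.7 m³/s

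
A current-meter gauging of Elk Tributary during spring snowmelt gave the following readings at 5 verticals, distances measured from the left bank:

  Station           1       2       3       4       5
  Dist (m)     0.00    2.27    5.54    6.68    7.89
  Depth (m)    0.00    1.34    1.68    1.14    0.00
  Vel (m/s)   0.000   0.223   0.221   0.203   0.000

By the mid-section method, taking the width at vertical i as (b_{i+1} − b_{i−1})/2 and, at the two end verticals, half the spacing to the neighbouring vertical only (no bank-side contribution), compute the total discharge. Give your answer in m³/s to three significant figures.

w_2 = (5.54 − 0.00)/2 = 2.77 m; q_2 = 0.223 × 1.34 × 2.77 = 0.8277 m³/s
w_3 = (6.68 − 2.27)/2 = 2.205 m; q_3 = 0.221 × 1.68 × 2.205 = 0.8187 m³/s
w_4 = (7.89 − 5.54)/2 = 1.175 m; q_4 = 0.203 × 1.14 × 1.175 = 0.2719 m³/s
Stations 1, 5 contribute zero (depth or velocity is 0).
Q = Σ qᵢ = 1.918 m³/s

1.92 m³/s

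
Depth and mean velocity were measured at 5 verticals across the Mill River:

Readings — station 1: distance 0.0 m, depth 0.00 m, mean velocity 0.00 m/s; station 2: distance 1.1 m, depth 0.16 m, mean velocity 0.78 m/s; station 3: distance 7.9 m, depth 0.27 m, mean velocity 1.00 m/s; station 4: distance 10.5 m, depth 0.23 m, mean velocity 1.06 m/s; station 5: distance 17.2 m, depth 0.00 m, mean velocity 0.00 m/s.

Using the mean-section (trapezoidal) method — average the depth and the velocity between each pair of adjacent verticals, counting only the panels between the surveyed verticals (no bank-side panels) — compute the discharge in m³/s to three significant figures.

2.41 m³/s

Panel 1-2: Δb = 1.1 m, d̄ = (0.00+0.16)/2 = 0.08, v̄ = (0.00+0.78)/2 = 0.39 → q = 1.1×0.08×0.39 = 0.03432 m³/s
Panel 2-3: Δb = 6.8 m, d̄ = (0.16+0.27)/2 = 0.215, v̄ = (0.78+1.00)/2 = 0.89 → q = 6.8×0.215×0.89 = 1.301 m³/s
Panel 3-4: Δb = 2.6 m, d̄ = (0.27+0.23)/2 = 0.25, v̄ = (1.00+1.06)/2 = 1.03 → q = 2.6×0.25×1.03 = 0.6695 m³/s
Panel 4-5: Δb = 6.7 m, d̄ = (0.23+0.00)/2 = 0.115, v̄ = (1.06+0.00)/2 = 0.53 → q = 6.7×0.115×0.53 = 0.4084 m³/s
Q = Σ q = 2.413 m³/s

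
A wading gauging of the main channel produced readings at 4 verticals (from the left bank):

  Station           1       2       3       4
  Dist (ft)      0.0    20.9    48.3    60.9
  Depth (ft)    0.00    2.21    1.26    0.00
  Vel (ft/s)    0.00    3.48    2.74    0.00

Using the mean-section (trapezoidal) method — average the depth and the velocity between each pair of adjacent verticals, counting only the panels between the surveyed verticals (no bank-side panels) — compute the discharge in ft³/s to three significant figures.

Panel 1-2: Δb = 20.9 ft, d̄ = (0.00+2.21)/2 = 1.105, v̄ = (0.00+3.48)/2 = 1.74 → q = 20.9×1.105×1.74 = 40.18 ft³/s
Panel 2-3: Δb = 27.4 ft, d̄ = (2.21+1.26)/2 = 1.735, v̄ = (3.48+2.74)/2 = 3.11 → q = 27.4×1.735×3.11 = 147.8 ft³/s
Panel 3-4: Δb = 12.6 ft, d̄ = (1.26+0.00)/2 = 0.63, v̄ = (2.74+0.00)/2 = 1.37 → q = 12.6×0.63×1.37 = 10.88 ft³/s
Q = Σ q = 198.9 ft³/s

199 ft³/s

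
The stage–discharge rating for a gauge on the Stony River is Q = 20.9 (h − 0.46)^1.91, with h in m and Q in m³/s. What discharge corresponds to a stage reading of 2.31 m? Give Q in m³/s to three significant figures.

67.7 m³/s

Q = 20.9 × (2.31 − 0.46)^1.91 = 20.9 × 1.85^1.91 = 67.68 m³/s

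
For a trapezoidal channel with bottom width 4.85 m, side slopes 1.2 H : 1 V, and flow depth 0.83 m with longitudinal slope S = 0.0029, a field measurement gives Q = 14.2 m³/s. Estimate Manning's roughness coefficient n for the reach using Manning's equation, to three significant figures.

0.0138

A = (b + z·y)·y = (4.85 + 1.2×0.83)×0.83 = 4.852 m²
P = b + 2y√(1+z²) = 4.85 + 2×0.83×√(1+1.2²) = 7.443 m
R = A/P = 4.852/7.443 = 0.6519 m
n = (1/Q)·A·R^(2/3)·S^(1/2) = (1/14.2) × 4.852 × 0.7518 × 0.05385 = 0.01383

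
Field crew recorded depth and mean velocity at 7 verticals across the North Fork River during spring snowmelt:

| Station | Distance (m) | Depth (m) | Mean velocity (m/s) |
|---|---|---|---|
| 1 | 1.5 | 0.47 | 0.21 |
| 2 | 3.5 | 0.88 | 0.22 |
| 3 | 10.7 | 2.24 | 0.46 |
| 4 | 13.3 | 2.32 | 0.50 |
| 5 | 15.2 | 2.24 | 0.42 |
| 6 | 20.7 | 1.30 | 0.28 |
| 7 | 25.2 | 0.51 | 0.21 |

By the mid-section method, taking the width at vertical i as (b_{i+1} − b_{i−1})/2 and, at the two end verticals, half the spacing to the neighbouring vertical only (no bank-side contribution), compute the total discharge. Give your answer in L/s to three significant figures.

14200 L/s

w_1 = (3.5 − 1.5)/2 = 1 m; q_1 = 0.21 × 0.47 × 1 = 0.09870 m³/s
w_2 = (10.7 − 1.5)/2 = 4.6 m; q_2 = 0.22 × 0.88 × 4.6 = 0.8906 m³/s
w_3 = (13.3 − 3.5)/2 = 4.9 m; q_3 = 0.46 × 2.24 × 4.9 = 5.049 m³/s
w_4 = (15.2 − 10.7)/2 = 2.25 m; q_4 = 0.50 × 2.32 × 2.25 = 2.610 m³/s
w_5 = (20.7 − 13.3)/2 = 3.7 m; q_5 = 0.42 × 2.24 × 3.7 = 3.481 m³/s
w_6 = (25.2 − 15.2)/2 = 5 m; q_6 = 0.28 × 1.30 × 5 = 1.820 m³/s
w_7 = (25.2 − 20.7)/2 = 2.25 m; q_7 = 0.21 × 0.51 × 2.25 = 0.2410 m³/s
Q = Σ qᵢ = 14.19 m³/s
= 14.19 × 1000 = 14190 L/s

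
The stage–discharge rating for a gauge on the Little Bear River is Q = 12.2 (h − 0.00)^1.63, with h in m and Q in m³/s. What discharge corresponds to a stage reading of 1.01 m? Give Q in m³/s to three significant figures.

12.4 m³/s

Q = 12.2 × (1.01 − 0.00)^1.63 = 12.2 × 1.01^1.63 = 12.40 m³/s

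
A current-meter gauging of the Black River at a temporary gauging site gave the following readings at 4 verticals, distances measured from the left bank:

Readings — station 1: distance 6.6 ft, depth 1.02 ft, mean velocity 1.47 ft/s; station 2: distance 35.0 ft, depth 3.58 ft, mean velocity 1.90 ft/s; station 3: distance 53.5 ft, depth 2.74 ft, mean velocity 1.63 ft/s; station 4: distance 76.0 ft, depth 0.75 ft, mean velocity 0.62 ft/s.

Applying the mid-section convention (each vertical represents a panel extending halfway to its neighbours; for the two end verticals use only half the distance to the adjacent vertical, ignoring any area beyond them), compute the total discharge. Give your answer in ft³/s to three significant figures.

278 ft³/s

w_1 = (35.0 − 6.6)/2 = 14.2 ft; q_1 = 1.47 × 1.02 × 14.2 = 21.29 ft³/s
w_2 = (53.5 − 6.6)/2 = 23.45 ft; q_2 = 1.90 × 3.58 × 23.45 = 159.5 ft³/s
w_3 = (76.0 − 35.0)/2 = 20.5 ft; q_3 = 1.63 × 2.74 × 20.5 = 91.56 ft³/s
w_4 = (76.0 − 53.5)/2 = 11.25 ft; q_4 = 0.62 × 0.75 × 11.25 = 5.231 ft³/s
Q = Σ qᵢ = 277.6 ft³/s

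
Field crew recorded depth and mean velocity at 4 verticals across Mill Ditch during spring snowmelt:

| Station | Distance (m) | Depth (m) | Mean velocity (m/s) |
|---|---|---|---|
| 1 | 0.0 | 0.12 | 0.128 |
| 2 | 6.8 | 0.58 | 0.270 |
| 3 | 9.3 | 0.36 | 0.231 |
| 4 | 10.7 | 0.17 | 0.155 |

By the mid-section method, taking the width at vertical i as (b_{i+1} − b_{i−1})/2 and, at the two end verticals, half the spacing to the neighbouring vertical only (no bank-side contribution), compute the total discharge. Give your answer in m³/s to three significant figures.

0.961 m³/s

w_1 = (6.8 − 0.0)/2 = 3.4 m; q_1 = 0.128 × 0.12 × 3.4 = 0.05222 m³/s
w_2 = (9.3 − 0.0)/2 = 4.65 m; q_2 = 0.270 × 0.58 × 4.65 = 0.7282 m³/s
w_3 = (10.7 − 6.8)/2 = 1.95 m; q_3 = 0.231 × 0.36 × 1.95 = 0.1622 m³/s
w_4 = (10.7 − 9.3)/2 = 0.7 m; q_4 = 0.155 × 0.17 × 0.7 = 0.01845 m³/s
Q = Σ qᵢ = 0.9610 m³/s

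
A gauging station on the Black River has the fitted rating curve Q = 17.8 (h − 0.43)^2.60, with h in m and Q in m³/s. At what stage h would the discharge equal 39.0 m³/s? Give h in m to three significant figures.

1.78 m

h − h₀ = (Q/C)^(1/b) = (39.0/17.8)^(1/2.60) = 1.352 m
h = 0.43 + 1.352 = 1.782 m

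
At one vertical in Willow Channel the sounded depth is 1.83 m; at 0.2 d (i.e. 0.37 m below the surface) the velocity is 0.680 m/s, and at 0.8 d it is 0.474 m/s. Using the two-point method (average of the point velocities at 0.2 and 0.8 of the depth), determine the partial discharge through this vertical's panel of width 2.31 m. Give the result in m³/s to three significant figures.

v̄ = (0.680 + 0.474) / 2 = 0.5770 m/s
q = v̄ × d × w = 0.5770 × 1.83 × 2.31 = 2.439 m³/s

2.44 m³/s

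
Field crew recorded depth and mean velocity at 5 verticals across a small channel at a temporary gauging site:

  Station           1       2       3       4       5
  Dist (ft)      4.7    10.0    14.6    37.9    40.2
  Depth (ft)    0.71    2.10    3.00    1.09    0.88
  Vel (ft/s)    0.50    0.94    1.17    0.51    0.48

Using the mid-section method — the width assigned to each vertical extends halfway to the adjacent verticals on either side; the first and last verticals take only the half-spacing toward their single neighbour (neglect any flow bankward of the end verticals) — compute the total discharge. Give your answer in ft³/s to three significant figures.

67.3 ft³/s

w_1 = (10.0 − 4.7)/2 = 2.65 ft; q_1 = 0.50 × 0.71 × 2.65 = 0.9408 ft³/s
w_2 = (14.6 − 4.7)/2 = 4.95 ft; q_2 = 0.94 × 2.10 × 4.95 = 9.771 ft³/s
w_3 = (37.9 − 10.0)/2 = 13.95 ft; q_3 = 1.17 × 3.00 × 13.95 = 48.96 ft³/s
w_4 = (40.2 − 14.6)/2 = 12.8 ft; q_4 = 0.51 × 1.09 × 12.8 = 7.116 ft³/s
w_5 = (40.2 − 37.9)/2 = 1.15 ft; q_5 = 0.48 × 0.88 × 1.15 = 0.4858 ft³/s
Q = Σ qᵢ = 67.28 ft³/s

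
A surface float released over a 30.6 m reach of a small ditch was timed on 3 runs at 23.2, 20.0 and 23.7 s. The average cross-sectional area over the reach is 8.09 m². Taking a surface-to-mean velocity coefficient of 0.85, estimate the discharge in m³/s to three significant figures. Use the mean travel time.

t̄ = (23.2 + 20.0 + 23.7) / 3 = 22.3 s
v_surface = L / t̄ = 30.6 / 22.3 = 1.372 m/s
v_mean = 0.85 × 1.372 = 1.166 m/s
Q = A × v_mean = 8.09 × 1.166 = 9.436 m³/s

9.44 m³/s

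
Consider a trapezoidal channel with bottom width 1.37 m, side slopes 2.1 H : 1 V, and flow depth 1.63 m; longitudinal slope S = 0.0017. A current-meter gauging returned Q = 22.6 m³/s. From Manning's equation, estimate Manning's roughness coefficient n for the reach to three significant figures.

A = (b + z·y)·y = (1.37 + 2.1×1.63)×1.63 = 7.813 m²
P = b + 2y√(1+z²) = 1.37 + 2×1.63×√(1+2.1²) = 8.953 m
R = A/P = 7.813/8.953 = 0.8727 m
n = (1/Q)·A·R^(2/3)·S^(1/2) = (1/22.6) × 7.813 × 0.9132 × 0.04123 = 0.01302

0.0130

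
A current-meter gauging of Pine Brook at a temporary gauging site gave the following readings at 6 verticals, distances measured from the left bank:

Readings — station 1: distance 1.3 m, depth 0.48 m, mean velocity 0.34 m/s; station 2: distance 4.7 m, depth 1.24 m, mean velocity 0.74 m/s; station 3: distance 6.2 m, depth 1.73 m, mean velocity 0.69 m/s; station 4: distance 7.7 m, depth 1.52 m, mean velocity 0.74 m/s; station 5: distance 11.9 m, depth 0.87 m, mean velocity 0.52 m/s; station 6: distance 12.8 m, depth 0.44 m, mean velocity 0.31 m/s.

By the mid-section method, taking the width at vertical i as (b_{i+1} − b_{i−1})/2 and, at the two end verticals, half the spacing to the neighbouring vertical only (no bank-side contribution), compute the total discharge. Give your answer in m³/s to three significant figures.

w_1 = (4.7 − 1.3)/2 = 1.7 m; q_1 = 0.34 × 0.48 × 1.7 = 0.2774 m³/s
w_2 = (6.2 − 1.3)/2 = 2.45 m; q_2 = 0.74 × 1.24 × 2.45 = 2.248 m³/s
w_3 = (7.7 − 4.7)/2 = 1.5 m; q_3 = 0.69 × 1.73 × 1.5 = 1.791 m³/s
w_4 = (11.9 − 6.2)/2 = 2.85 m; q_4 = 0.74 × 1.52 × 2.85 = 3.206 m³/s
w_5 = (12.8 − 7.7)/2 = 2.55 m; q_5 = 0.52 × 0.87 × 2.55 = 1.154 m³/s
w_6 = (12.8 − 11.9)/2 = 0.45 m; q_6 = 0.31 × 0.44 × 0.45 = 0.06138 m³/s
Q = Σ qᵢ = 8.737 m³/s

8.74 m³/s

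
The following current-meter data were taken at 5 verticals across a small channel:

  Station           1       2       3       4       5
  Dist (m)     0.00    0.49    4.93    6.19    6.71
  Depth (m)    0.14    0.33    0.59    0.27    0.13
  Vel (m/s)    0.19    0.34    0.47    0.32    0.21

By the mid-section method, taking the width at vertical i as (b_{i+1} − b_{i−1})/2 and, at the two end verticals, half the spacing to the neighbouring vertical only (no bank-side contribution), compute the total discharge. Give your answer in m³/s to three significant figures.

w_1 = (0.49 − 0.00)/2 = 0.245 m; q_1 = 0.19 × 0.14 × 0.245 = 0.006517 m³/s
w_2 = (4.93 − 0.00)/2 = 2.465 m; q_2 = 0.34 × 0.33 × 2.465 = 0.2766 m³/s
w_3 = (6.19 − 0.49)/2 = 2.85 m; q_3 = 0.47 × 0.59 × 2.85 = 0.7903 m³/s
w_4 = (6.71 − 4.93)/2 = 0.89 m; q_4 = 0.32 × 0.27 × 0.89 = 0.07690 m³/s
w_5 = (6.71 − 6.19)/2 = 0.26 m; q_5 = 0.21 × 0.13 × 0.26 = 0.007098 m³/s
Q = Σ qᵢ = 1.157 m³/s

1.16 m³/s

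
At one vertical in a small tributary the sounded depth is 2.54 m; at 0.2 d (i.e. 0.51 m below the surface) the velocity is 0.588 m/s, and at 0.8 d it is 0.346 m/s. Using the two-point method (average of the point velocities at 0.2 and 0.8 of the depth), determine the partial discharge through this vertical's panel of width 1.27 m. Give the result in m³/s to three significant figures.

v̄ = (0.588 + 0.346) / 2 = 0.4670 m/s
q = v̄ × d × w = 0.4670 × 2.54 × 1.27 = 1.506 m³/s

1.51 m³/s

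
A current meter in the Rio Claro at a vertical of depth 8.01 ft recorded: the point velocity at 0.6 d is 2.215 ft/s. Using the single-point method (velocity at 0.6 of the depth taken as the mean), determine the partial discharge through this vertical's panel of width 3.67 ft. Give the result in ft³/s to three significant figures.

v̄ = v₀.₆ = 2.215 ft/s
q = v̄ × d × w = 2.215 × 8.01 × 3.67 = 65.11 ft³/s

65.1 ft³/s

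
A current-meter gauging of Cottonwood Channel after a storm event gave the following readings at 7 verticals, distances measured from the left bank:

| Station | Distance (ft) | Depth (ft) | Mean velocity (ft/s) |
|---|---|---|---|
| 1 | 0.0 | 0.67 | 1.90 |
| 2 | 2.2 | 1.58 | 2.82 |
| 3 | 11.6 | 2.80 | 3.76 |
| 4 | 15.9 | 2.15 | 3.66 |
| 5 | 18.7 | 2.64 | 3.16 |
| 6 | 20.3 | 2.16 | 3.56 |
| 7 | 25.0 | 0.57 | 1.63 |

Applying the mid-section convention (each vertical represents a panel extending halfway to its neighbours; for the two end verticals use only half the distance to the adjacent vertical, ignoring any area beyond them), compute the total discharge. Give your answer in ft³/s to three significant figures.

172 ft³/s

w_1 = (2.2 − 0.0)/2 = 1.1 ft; q_1 = 1.90 × 0.67 × 1.1 = 1.400 ft³/s
w_2 = (11.6 − 0.0)/2 = 5.8 ft; q_2 = 2.82 × 1.58 × 5.8 = 25.84 ft³/s
w_3 = (15.9 − 2.2)/2 = 6.85 ft; q_3 = 3.76 × 2.80 × 6.85 = 72.12 ft³/s
w_4 = (18.7 − 11.6)/2 = 3.55 ft; q_4 = 3.66 × 2.15 × 3.55 = 27.93 ft³/s
w_5 = (20.3 − 15.9)/2 = 2.2 ft; q_5 = 3.16 × 2.64 × 2.2 = 18.35 ft³/s
w_6 = (25.0 − 18.7)/2 = 3.15 ft; q_6 = 3.56 × 2.16 × 3.15 = 24.22 ft³/s
w_7 = (25.0 − 20.3)/2 = 2.35 ft; q_7 = 1.63 × 0.57 × 2.35 = 2.183 ft³/s
Q = Σ qᵢ = 172.1 ft³/s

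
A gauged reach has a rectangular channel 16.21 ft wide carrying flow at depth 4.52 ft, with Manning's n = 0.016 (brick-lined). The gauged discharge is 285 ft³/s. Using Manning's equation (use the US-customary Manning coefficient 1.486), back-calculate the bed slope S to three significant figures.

0.000424

A = b·y = 16.21 × 4.52 = 73.27 ft²
P = b + 2y = 16.21 + 2×4.52 = 25.25 ft
R = A/P = 73.27/25.25 = 2.902 ft
S = (Q·n / (1.486·A·R^(2/3)))² = (285×0.016 / (1.486×73.27×2.034))² = 0.0004238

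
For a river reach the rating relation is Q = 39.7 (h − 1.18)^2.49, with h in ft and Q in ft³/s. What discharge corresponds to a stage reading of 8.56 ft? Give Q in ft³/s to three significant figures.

5760 ft³/s

Q = 39.7 × (8.56 − 1.18)^2.49 = 39.7 × 7.38^2.49 = 5758 ft³/s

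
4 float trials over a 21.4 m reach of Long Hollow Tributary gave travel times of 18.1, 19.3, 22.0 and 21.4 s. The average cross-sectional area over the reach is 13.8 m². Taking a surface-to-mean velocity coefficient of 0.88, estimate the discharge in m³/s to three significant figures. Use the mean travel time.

t̄ = (18.1 + 19.3 + 22.0 + 21.4) / 4 = 20.2 s
v_surface = L / t̄ = 21.4 / 20.2 = 1.059 m/s
v_mean = 0.88 × 1.059 = 0.9323 m/s
Q = A × v_mean = 13.8 × 0.9323 = 12.87 m³/s

12.9 m³/s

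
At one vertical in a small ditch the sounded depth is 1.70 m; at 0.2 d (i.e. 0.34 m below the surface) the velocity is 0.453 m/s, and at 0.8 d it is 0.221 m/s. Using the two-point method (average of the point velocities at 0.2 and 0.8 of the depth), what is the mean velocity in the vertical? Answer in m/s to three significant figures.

v̄ = (0.453 + 0.221) / 2 = 0.3370 m/s

0.337 m/s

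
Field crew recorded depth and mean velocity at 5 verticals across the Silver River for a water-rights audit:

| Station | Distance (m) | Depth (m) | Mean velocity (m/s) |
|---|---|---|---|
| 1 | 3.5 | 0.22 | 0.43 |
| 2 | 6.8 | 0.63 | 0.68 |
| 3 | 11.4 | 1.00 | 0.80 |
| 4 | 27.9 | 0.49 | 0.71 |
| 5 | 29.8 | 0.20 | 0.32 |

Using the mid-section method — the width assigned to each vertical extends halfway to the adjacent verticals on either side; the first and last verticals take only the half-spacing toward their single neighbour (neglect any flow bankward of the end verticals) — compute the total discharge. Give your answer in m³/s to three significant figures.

13.5 m³/s

w_1 = (6.8 − 3.5)/2 = 1.65 m; q_1 = 0.43 × 0.22 × 1.65 = 0.1561 m³/s
w_2 = (11.4 − 3.5)/2 = 3.95 m; q_2 = 0.68 × 0.63 × 3.95 = 1.692 m³/s
w_3 = (27.9 − 6.8)/2 = 10.55 m; q_3 = 0.80 × 1.00 × 10.55 = 8.440 m³/s
w_4 = (29.8 − 11.4)/2 = 9.2 m; q_4 = 0.71 × 0.49 × 9.2 = 3.201 m³/s
w_5 = (29.8 − 27.9)/2 = 0.95 m; q_5 = 0.32 × 0.20 × 0.95 = 0.06080 m³/s
Q = Σ qᵢ = 13.55 m³/s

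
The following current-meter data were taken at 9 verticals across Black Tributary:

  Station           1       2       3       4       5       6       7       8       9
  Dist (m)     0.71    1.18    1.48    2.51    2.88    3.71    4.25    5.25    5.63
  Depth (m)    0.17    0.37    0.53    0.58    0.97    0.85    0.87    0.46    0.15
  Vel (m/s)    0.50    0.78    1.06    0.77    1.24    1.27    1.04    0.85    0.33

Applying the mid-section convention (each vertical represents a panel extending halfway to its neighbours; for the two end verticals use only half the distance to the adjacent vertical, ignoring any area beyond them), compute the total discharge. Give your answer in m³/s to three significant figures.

w_1 = (1.18 − 0.71)/2 = 0.235 m; q_1 = 0.50 × 0.17 × 0.235 = 0.01998 m³/s
w_2 = (1.48 − 0.71)/2 = 0.385 m; q_2 = 0.78 × 0.37 × 0.385 = 0.1111 m³/s
w_3 = (2.51 − 1.18)/2 = 0.665 m; q_3 = 1.06 × 0.53 × 0.665 = 0.3736 m³/s
w_4 = (2.88 − 1.48)/2 = 0.7 m; q_4 = 0.77 × 0.58 × 0.7 = 0.3126 m³/s
w_5 = (3.71 − 2.51)/2 = 0.6 m; q_5 = 1.24 × 0.97 × 0.6 = 0.7217 m³/s
w_6 = (4.25 − 2.88)/2 = 0.685 m; q_6 = 1.27 × 0.85 × 0.685 = 0.7395 m³/s
w_7 = (5.25 − 3.71)/2 = 0.77 m; q_7 = 1.04 × 0.87 × 0.77 = 0.6967 m³/s
w_8 = (5.63 − 4.25)/2 = 0.69 m; q_8 = 0.85 × 0.46 × 0.69 = 0.2698 m³/s
w_9 = (5.63 − 5.25)/2 = 0.19 m; q_9 = 0.33 × 0.15 × 0.19 = 0.009405 m³/s
Q = Σ qᵢ = 3.254 m³/s

3.25 m³/s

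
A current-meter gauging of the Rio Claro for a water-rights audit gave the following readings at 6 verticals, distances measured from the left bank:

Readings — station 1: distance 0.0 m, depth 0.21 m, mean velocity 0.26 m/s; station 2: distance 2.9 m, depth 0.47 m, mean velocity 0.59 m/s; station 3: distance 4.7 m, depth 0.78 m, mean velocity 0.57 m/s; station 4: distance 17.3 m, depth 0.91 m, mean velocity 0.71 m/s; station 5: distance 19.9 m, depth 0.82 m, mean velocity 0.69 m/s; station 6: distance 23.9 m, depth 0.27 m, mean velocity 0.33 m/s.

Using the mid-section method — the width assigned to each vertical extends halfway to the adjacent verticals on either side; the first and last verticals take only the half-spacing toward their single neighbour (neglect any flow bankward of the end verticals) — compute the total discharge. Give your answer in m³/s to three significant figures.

w_1 = (2.9 − 0.0)/2 = 1.45 m; q_1 = 0.26 × 0.21 × 1.45 = 0.07917 m³/s
w_2 = (4.7 − 0.0)/2 = 2.35 m; q_2 = 0.59 × 0.47 × 2.35 = 0.6517 m³/s
w_3 = (17.3 − 2.9)/2 = 7.2 m; q_3 = 0.57 × 0.78 × 7.2 = 3.201 m³/s
w_4 = (19.9 − 4.7)/2 = 7.6 m; q_4 = 0.71 × 0.91 × 7.6 = 4.910 m³/s
w_5 = (23.9 − 17.3)/2 = 3.3 m; q_5 = 0.69 × 0.82 × 3.3 = 1.867 m³/s
w_6 = (23.9 − 19.9)/2 = 2 m; q_6 = 0.33 × 0.27 × 2 = 0.1782 m³/s
Q = Σ qᵢ = 10.89 m³/s

10.9 m³/s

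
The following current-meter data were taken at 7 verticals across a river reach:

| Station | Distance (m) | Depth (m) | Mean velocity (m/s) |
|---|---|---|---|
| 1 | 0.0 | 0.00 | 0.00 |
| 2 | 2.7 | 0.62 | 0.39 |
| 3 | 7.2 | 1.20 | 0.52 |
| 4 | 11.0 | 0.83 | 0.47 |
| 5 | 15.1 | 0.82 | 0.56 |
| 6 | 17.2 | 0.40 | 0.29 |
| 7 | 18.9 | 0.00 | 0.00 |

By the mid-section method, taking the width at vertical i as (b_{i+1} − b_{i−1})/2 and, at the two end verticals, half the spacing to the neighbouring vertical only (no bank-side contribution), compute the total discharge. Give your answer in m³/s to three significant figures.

w_2 = (7.2 − 0.0)/2 = 3.6 m; q_2 = 0.39 × 0.62 × 3.6 = 0.8705 m³/s
w_3 = (11.0 − 2.7)/2 = 4.15 m; q_3 = 0.52 × 1.20 × 4.15 = 2.590 m³/s
w_4 = (15.1 − 7.2)/2 = 3.95 m; q_4 = 0.47 × 0.83 × 3.95 = 1.541 m³/s
w_5 = (17.2 − 11.0)/2 = 3.1 m; q_5 = 0.56 × 0.82 × 3.1 = 1.424 m³/s
w_6 = (18.9 − 15.1)/2 = 1.9 m; q_6 = 0.29 × 0.40 × 1.9 = 0.2204 m³/s
Stations 1, 7 contribute zero (depth or velocity is 0).
Q = Σ qᵢ = 6.645 m³/s

6.64 m³/s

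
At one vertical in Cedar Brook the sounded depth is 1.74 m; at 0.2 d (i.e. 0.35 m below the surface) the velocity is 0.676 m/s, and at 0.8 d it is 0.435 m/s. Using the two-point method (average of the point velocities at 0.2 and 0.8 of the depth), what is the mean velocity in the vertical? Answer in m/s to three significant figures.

v̄ = (0.676 + 0.435) / 2 = 0.5555 m/s

0.556 m/s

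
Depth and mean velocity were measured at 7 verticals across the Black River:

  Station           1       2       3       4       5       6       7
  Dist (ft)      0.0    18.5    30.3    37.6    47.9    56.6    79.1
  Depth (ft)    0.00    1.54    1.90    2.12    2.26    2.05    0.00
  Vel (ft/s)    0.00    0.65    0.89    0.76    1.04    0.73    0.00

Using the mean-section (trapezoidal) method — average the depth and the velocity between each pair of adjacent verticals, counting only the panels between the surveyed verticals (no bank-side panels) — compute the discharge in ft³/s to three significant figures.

77.7 ft³/s

Panel 1-2: Δb = 18.5 ft, d̄ = (0.00+1.54)/2 = 0.77, v̄ = (0.00+0.65)/2 = 0.325 → q = 18.5×0.77×0.325 = 4.630 ft³/s
Panel 2-3: Δb = 11.8 ft, d̄ = (1.54+1.90)/2 = 1.72, v̄ = (0.65+0.89)/2 = 0.77 → q = 11.8×1.72×0.77 = 15.63 ft³/s
Panel 3-4: Δb = 7.3 ft, d̄ = (1.90+2.12)/2 = 2.01, v̄ = (0.89+0.76)/2 = 0.825 → q = 7.3×2.01×0.825 = 12.11 ft³/s
Panel 4-5: Δb = 10.3 ft, d̄ = (2.12+2.26)/2 = 2.19, v̄ = (0.76+1.04)/2 = 0.9 → q = 10.3×2.19×0.9 = 20.30 ft³/s
Panel 5-6: Δb = 8.7 ft, d̄ = (2.26+2.05)/2 = 2.155, v̄ = (1.04+0.73)/2 = 0.885 → q = 8.7×2.155×0.885 = 16.59 ft³/s
Panel 6-7: Δb = 22.5 ft, d̄ = (2.05+0.00)/2 = 1.025, v̄ = (0.73+0.00)/2 = 0.365 → q = 22.5×1.025×0.365 = 8.418 ft³/s
Q = Σ q = 77.67 ft³/s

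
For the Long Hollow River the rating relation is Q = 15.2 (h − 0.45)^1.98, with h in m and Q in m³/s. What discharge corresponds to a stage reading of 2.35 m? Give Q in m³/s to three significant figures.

54.2 m³/s

Q = 15.2 × (2.35 − 0.45)^1.98 = 15.2 × 1.9^1.98 = 54.17 m³/s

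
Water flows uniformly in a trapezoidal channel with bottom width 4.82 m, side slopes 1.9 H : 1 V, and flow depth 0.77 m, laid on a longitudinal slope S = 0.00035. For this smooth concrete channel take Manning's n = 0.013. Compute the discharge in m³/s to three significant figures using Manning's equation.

4.93 m³/s

A = (b + z·y)·y = (4.82 + 1.9×0.77)×0.77 = 4.838 m²
P = b + 2y√(1+z²) = 4.82 + 2×0.77×√(1+1.9²) = 8.127 m
R = A/P = 4.838/8.127 = 0.5953 m
Q = (1/n)·A·R^(2/3)·S^(1/2) = (1/0.013) × 4.838 × 0.5953^(2/3) × 0.00035^(1/2) = 4.927 m³/s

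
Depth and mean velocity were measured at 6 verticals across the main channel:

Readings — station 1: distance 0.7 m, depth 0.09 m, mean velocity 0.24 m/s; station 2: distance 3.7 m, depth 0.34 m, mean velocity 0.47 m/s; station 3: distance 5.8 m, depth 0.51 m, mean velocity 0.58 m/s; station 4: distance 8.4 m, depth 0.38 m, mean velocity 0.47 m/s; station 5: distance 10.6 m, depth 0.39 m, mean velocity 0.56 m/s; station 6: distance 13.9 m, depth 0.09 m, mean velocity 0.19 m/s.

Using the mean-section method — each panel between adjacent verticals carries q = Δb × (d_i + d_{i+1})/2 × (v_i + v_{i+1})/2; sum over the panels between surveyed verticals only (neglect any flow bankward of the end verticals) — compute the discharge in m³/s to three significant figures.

Panel 1-2: Δb = 3 m, d̄ = (0.09+0.34)/2 = 0.215, v̄ = (0.24+0.47)/2 = 0.355 → q = 3×0.215×0.355 = 0.2290 m³/s
Panel 2-3: Δb = 2.1 m, d̄ = (0.34+0.51)/2 = 0.425, v̄ = (0.47+0.58)/2 = 0.525 → q = 2.1×0.425×0.525 = 0.4686 m³/s
Panel 3-4: Δb = 2.6 m, d̄ = (0.51+0.38)/2 = 0.445, v̄ = (0.58+0.47)/2 = 0.525 → q = 2.6×0.445×0.525 = 0.6074 m³/s
Panel 4-5: Δb = 2.2 m, d̄ = (0.38+0.39)/2 = 0.385, v̄ = (0.47+0.56)/2 = 0.515 → q = 2.2×0.385×0.515 = 0.4362 m³/s
Panel 5-6: Δb = 3.3 m, d̄ = (0.39+0.09)/2 = 0.24, v̄ = (0.56+0.19)/2 = 0.375 → q = 3.3×0.24×0.375 = 0.2970 m³/s
Q = Σ q = 2.038 m³/s

2.04 m³/s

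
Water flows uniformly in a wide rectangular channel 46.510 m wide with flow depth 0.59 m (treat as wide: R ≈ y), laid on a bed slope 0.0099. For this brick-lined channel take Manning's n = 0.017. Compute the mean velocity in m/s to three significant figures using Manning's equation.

4.12 m/s

A = b·y = 46.510 × 0.59 = 27.44 m²
Wide channel: R ≈ y = 0.59 m
Q = (1/n)·A·R^(2/3)·S^(1/2) = (1/0.017) × 27.44 × 0.5900^(2/3) × 0.0099^(1/2) = 113.0 m³/s
V = Q/A = 113.0/27.44 = 4.117 m/s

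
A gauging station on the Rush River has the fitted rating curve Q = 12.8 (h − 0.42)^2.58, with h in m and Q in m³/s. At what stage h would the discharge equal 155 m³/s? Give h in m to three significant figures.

3.05 m

h − h₀ = (Q/C)^(1/b) = (155/12.8)^(1/2.58) = 2.629 m
h = 0.42 + 2.629 = 3.049 m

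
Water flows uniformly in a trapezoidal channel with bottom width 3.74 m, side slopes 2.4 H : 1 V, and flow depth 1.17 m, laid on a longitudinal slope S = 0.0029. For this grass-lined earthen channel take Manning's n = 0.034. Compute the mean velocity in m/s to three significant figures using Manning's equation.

A = (b + z·y)·y = (3.74 + 2.4×1.17)×1.17 = 7.661 m²
P = b + 2y√(1+z²) = 3.74 + 2×1.17×√(1+2.4²) = 9.824 m
R = A/P = 7.661/9.824 = 0.7798 m
Q = (1/n)·A·R^(2/3)·S^(1/2) = (1/0.034) × 7.661 × 0.7798^(2/3) × 0.0029^(1/2) = 10.28 m³/s
V = Q/A = 10.28/7.661 = 1.342 m/s

1.34 m/s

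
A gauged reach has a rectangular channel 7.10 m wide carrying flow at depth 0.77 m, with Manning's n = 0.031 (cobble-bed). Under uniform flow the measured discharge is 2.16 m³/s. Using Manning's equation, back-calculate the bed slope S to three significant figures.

A = b·y = 7.10 × 0.77 = 5.467 m²
P = b + 2y = 7.10 + 2×0.77 = 8.640 m
R = A/P = 5.467/8.640 = 0.6328 m
S = (Q·n / (1·A·R^(2/3)))² = (2.16×0.031 / (1×5.467×0.7370))² = 0.0002762

0.000276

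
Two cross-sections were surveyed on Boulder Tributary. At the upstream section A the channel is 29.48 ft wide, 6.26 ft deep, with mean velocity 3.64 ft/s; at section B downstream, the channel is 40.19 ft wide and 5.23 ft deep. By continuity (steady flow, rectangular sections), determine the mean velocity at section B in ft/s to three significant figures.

3.20 ft/s

Q = A₁V₁ = (29.48×6.26) × 3.64 = 671.7 ft³/s
A₂ = 40.19 × 5.23 = 210.2 ft²
V₂ = Q/A₂ = 671.7/210.2 = 3.196 ft/s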